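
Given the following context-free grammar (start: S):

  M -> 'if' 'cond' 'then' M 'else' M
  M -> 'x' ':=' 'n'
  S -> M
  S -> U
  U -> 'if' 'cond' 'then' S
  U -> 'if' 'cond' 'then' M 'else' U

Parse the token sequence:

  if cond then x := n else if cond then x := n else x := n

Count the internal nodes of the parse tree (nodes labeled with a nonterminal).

6

[S [M if cond then [M x := n] else [M if cond then [M x := n] else [M x := n]]]]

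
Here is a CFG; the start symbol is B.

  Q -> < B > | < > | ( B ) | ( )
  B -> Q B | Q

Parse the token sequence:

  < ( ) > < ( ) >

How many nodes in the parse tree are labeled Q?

4

[B [Q < [B [Q ( )]] >] [B [Q < [B [Q ( )]] >]]]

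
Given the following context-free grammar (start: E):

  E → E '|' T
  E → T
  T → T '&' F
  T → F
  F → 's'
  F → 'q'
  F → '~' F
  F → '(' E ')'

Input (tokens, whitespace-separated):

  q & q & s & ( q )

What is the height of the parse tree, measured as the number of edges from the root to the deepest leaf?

6

[E [T [T [T [T [F q]] & [F q]] & [F s]] & [F ( [E [T [F q]]] )]]]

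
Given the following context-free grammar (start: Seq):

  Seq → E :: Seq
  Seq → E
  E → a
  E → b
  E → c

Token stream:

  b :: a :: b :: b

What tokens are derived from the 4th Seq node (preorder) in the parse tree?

b

[Seq [E b] :: [Seq [E a] :: [Seq [E b] :: [Seq [E b]]]]]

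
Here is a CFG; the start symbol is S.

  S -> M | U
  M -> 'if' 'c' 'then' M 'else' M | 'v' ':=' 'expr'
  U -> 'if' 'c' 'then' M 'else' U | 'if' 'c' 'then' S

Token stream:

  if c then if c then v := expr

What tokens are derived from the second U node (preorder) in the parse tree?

if c then v := expr

[S [U if c then [S [U if c then [S [M v := expr]]]]]]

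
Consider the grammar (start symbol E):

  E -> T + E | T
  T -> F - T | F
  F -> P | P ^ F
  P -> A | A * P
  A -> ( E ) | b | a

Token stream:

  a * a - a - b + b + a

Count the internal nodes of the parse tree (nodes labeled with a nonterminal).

[E [T [F [P [A a] * [P [A a]]]] - [T [F [P [A a]]] - [T [F [P [A b]]]]]] + [E [T [F [P [A b]]]] + [E [T [F [P [A a]]]]]]]

25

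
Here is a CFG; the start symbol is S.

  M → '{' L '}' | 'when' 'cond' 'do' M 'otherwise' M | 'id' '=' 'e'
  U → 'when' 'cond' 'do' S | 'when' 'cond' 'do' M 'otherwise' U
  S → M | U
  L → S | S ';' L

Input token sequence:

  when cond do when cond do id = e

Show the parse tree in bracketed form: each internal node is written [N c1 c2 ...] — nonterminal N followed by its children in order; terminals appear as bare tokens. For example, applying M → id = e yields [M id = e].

S
U
when cond do S
when cond do U
when cond do when cond do S
when cond do when cond do M
when cond do when cond do id = e

[S [U when cond do [S [U when cond do [S [M id = e]]]]]]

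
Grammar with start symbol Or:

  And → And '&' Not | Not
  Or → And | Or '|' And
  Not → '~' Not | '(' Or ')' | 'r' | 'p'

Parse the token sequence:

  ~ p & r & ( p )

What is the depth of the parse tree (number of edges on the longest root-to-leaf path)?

[Or [And [And [And [Not ~ [Not p]]] & [Not r]] & [Not ( [Or [And [Not p]]] )]]]

6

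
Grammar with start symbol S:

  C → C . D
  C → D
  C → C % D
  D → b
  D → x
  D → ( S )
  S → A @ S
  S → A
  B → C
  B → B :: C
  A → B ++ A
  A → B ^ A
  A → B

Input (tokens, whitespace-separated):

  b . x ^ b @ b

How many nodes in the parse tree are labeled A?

[S [A [B [C [C [D b]] . [D x]]] ^ [A [B [C [D b]]]]] @ [S [A [B [C [D b]]]]]]

3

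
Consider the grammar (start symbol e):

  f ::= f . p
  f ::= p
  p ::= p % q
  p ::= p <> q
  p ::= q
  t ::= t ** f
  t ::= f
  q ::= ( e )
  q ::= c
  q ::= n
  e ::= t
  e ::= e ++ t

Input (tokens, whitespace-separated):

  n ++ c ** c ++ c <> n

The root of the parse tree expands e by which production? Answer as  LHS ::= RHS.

[e [e [e [t [f [p [q n]]]]] ++ [t [t [f [p [q c]]]] ** [f [p [q c]]]]] ++ [t [f [p [p [q c]] <> [q n]]]]]

e ::= e ++ t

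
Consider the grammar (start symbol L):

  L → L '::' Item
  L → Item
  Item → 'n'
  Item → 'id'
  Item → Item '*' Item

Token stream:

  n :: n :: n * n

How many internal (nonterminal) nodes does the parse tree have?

[L [L [L [Item n]] :: [Item n]] :: [Item [Item n] * [Item n]]]

8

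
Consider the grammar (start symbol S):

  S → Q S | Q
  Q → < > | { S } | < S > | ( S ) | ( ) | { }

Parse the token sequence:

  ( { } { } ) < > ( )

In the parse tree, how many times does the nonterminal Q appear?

5

[S [Q ( [S [Q { }] [S [Q { }]]] )] [S [Q < >] [S [Q ( )]]]]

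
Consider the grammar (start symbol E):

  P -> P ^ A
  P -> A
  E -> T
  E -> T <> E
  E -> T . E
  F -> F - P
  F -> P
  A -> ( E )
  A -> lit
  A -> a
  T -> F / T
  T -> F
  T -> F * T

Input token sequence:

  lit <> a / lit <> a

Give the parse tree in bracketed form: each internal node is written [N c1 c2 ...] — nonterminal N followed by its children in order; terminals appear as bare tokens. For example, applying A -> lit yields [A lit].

E
T <> E
F <> E
P <> E
A <> E
lit <> E
lit <> T <> E
lit <> F / T <> E
lit <> P / T <> E
lit <> A / T <> E
lit <> a / T <> E
lit <> a / F <> E
lit <> a / P <> E
lit <> a / A <> E
lit <> a / lit <> E
lit <> a / lit <> T
lit <> a / lit <> F
lit <> a / lit <> P
lit <> a / lit <> A
lit <> a / lit <> a

[E [T [F [P [A lit]]]] <> [E [T [F [P [A a]]] / [T [F [P [A lit]]]]] <> [E [T [F [P [A a]]]]]]]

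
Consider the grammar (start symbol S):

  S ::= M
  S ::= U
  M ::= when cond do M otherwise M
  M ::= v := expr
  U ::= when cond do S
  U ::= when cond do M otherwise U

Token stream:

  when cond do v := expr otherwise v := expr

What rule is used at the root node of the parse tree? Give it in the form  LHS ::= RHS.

S ::= M

[S [M when cond do [M v := expr] otherwise [M v := expr]]]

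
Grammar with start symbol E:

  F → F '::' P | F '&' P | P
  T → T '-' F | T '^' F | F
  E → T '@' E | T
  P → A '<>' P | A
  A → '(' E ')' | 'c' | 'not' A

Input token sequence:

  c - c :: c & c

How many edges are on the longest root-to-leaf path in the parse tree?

7

[E [T [T [F [P [A c]]]] - [F [F [F [P [A c]]] :: [P [A c]]] & [P [A c]]]]]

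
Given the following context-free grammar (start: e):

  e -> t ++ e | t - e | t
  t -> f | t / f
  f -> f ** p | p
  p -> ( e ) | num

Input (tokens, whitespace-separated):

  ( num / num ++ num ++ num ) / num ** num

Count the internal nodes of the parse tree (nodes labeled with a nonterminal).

24

[e [t [t [f [p ( [e [t [t [f [p num]]] / [f [p num]]] ++ [e [t [f [p num]]] ++ [e [t [f [p num]]]]]] )]]] / [f [f [p num]] ** [p num]]]]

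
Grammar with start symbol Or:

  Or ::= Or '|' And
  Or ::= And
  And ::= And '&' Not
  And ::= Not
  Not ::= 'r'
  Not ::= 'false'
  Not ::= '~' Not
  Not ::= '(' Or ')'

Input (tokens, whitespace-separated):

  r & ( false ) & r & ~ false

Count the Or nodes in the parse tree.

[Or [And [And [And [And [Not r]] & [Not ( [Or [And [Not false]]] )]] & [Not r]] & [Not ~ [Not false]]]]

2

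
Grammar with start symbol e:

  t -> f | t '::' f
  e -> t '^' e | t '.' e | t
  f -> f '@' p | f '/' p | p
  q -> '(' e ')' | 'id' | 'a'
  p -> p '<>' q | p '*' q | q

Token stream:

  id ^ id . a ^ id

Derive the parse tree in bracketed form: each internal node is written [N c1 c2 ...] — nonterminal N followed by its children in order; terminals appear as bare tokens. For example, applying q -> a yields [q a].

e
t ^ e
f ^ e
p ^ e
q ^ e
id ^ e
id ^ t . e
id ^ f . e
id ^ p . e
id ^ q . e
id ^ id . e
id ^ id . t ^ e
id ^ id . f ^ e
id ^ id . p ^ e
id ^ id . q ^ e
id ^ id . a ^ e
id ^ id . a ^ t
id ^ id . a ^ f
id ^ id . a ^ p
id ^ id . a ^ q
id ^ id . a ^ id

[e [t [f [p [q id]]]] ^ [e [t [f [p [q id]]]] . [e [t [f [p [q a]]]] ^ [e [t [f [p [q id]]]]]]]]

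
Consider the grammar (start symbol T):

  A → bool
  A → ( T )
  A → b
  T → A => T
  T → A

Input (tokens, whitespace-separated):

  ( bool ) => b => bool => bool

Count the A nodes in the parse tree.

5

[T [A ( [T [A bool]] )] => [T [A b] => [T [A bool] => [T [A bool]]]]]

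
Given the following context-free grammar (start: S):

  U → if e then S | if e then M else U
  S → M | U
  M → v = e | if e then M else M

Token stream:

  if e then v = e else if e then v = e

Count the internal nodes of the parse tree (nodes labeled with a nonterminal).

[S [U if e then [M v = e] else [U if e then [S [M v = e]]]]]

6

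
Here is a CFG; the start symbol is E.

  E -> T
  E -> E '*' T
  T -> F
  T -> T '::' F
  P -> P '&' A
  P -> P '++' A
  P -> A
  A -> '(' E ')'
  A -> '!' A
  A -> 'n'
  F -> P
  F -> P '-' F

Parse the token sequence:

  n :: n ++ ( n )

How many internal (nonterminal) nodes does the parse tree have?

[E [T [T [F [P [A n]]]] :: [F [P [P [A n]] ++ [A ( [E [T [F [P [A n]]]]] )]]]]]

16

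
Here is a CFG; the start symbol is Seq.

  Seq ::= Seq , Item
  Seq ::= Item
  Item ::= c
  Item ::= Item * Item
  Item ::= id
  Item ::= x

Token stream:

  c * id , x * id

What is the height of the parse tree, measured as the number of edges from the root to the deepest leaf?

4

[Seq [Seq [Item [Item c] * [Item id]]] , [Item [Item x] * [Item id]]]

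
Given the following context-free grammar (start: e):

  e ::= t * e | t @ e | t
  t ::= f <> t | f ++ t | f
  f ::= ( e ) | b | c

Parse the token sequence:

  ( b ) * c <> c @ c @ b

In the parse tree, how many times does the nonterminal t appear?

6

[e [t [f ( [e [t [f b]]] )]] * [e [t [f c] <> [t [f c]]] @ [e [t [f c]] @ [e [t [f b]]]]]]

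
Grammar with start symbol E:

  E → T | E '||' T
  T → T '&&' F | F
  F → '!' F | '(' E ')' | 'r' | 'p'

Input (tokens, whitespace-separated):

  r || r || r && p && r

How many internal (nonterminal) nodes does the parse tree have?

13

[E [E [E [T [F r]]] || [T [F r]]] || [T [T [T [F r]] && [F p]] && [F r]]]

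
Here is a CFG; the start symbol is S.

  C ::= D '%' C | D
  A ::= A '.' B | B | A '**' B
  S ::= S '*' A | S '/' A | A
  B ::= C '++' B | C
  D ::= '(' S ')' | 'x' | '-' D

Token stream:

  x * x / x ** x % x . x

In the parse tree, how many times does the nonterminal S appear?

[S [S [S [A [B [C [D x]]]]] * [A [B [C [D x]]]]] / [A [A [A [B [C [D x]]]] ** [B [C [D x] % [C [D x]]]]] . [B [C [D x]]]]]

3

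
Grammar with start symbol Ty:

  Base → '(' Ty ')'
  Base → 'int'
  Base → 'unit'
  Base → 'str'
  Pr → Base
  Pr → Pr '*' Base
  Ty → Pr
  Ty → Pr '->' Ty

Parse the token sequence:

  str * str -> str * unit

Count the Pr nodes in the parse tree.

4

[Ty [Pr [Pr [Base str]] * [Base str]] -> [Ty [Pr [Pr [Base str]] * [Base unit]]]]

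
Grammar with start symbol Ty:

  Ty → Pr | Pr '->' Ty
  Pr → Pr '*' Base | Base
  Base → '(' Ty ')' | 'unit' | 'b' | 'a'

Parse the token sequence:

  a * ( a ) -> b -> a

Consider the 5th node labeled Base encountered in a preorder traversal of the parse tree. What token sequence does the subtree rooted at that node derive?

a

[Ty [Pr [Pr [Base a]] * [Base ( [Ty [Pr [Base a]]] )]] -> [Ty [Pr [Base b]] -> [Ty [Pr [Base a]]]]]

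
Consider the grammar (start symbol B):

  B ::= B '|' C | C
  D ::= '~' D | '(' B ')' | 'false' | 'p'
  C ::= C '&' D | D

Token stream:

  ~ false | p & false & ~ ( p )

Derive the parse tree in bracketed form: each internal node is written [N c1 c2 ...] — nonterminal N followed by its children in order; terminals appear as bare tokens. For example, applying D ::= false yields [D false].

B
B | C
C | C
D | C
~ D | C
~ false | C
~ false | C & D
~ false | C & D & D
~ false | D & D & D
~ false | p & D & D
~ false | p & false & D
~ false | p & false & ~ D
~ false | p & false & ~ ( B )
~ false | p & false & ~ ( C )
~ false | p & false & ~ ( D )
~ false | p & false & ~ ( p )

[B [B [C [D ~ [D false]]]] | [C [C [C [D p]] & [D false]] & [D ~ [D ( [B [C [D p]]] )]]]]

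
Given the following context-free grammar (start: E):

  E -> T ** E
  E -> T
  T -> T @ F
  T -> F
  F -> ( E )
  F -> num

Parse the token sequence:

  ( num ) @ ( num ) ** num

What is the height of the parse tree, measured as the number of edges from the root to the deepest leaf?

7

[E [T [T [F ( [E [T [F num]]] )]] @ [F ( [E [T [F num]]] )]] ** [E [T [F num]]]]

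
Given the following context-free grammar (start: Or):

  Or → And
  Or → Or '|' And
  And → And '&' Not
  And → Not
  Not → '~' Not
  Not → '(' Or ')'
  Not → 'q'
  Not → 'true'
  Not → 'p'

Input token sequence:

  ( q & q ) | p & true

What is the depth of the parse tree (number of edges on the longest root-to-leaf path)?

8

[Or [Or [And [Not ( [Or [And [And [Not q]] & [Not q]]] )]]] | [And [And [Not p]] & [Not true]]]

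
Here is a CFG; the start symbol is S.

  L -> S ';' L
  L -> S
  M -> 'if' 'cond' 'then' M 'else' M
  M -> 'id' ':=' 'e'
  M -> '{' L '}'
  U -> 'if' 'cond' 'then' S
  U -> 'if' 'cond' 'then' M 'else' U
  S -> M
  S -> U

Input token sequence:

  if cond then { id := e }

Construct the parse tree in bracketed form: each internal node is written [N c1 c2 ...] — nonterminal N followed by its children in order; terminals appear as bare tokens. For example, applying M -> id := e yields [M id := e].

S
U
if cond then S
if cond then M
if cond then { L }
if cond then { S }
if cond then { M }
if cond then { id := e }

[S [U if cond then [S [M { [L [S [M id := e]]] }]]]]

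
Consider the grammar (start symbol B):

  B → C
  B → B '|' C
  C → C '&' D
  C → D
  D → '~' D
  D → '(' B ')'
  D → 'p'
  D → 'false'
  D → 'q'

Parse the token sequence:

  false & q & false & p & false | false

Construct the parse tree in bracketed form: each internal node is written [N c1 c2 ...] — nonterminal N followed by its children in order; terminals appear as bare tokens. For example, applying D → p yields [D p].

[B [B [C [C [C [C [C [D false]] & [D q]] & [D false]] & [D p]] & [D false]]] | [C [D false]]]

B
B | C
C | C
C & D | C
C & D & D | C
C & D & D & D | C
C & D & D & D & D | C
D & D & D & D & D | C
false & D & D & D & D | C
false & q & D & D & D | C
false & q & false & D & D | C
false & q & false & p & D | C
false & q & false & p & false | C
false & q & false & p & false | D
false & q & false & p & false | false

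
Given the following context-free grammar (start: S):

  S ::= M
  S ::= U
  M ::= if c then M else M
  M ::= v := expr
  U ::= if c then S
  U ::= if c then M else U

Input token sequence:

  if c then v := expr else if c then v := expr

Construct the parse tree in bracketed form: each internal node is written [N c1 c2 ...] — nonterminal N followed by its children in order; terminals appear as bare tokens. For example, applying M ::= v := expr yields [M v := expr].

S
U
if c then M else U
if c then v := expr else U
if c then v := expr else if c then S
if c then v := expr else if c then M
if c then v := expr else if c then v := expr

[S [U if c then [M v := expr] else [U if c then [S [M v := expr]]]]]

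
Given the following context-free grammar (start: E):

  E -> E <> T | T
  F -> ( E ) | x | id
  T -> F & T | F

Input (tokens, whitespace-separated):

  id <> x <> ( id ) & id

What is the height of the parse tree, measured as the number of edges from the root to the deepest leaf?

6

[E [E [E [T [F id]]] <> [T [F x]]] <> [T [F ( [E [T [F id]]] )] & [T [F id]]]]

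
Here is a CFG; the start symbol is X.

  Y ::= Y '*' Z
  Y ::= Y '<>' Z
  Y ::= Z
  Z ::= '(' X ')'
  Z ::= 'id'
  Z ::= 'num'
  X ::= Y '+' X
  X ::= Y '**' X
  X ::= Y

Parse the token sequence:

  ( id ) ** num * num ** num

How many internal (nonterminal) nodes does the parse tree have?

[X [Y [Z ( [X [Y [Z id]]] )]] ** [X [Y [Y [Z num]] * [Z num]] ** [X [Y [Z num]]]]]

14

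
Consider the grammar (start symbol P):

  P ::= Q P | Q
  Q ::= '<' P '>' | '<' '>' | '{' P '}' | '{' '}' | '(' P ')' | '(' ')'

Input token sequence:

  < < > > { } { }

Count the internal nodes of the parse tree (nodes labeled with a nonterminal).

[P [Q < [P [Q < >]] >] [P [Q { }] [P [Q { }]]]]

8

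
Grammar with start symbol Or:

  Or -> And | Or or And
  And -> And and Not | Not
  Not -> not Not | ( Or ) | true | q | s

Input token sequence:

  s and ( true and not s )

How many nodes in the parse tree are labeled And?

4

[Or [And [And [Not s]] and [Not ( [Or [And [And [Not true]] and [Not not [Not s]]]] )]]]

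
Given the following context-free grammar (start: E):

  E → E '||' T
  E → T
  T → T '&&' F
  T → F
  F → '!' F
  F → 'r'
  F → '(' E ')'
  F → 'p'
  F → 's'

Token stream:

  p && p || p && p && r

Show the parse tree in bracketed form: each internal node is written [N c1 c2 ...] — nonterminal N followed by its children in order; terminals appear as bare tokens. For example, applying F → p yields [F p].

[E [E [T [T [F p]] && [F p]]] || [T [T [T [F p]] && [F p]] && [F r]]]

E
E || T
T || T
T && F || T
F && F || T
p && F || T
p && p || T
p && p || T && F
p && p || T && F && F
p && p || F && F && F
p && p || p && F && F
p && p || p && p && F
p && p || p && p && r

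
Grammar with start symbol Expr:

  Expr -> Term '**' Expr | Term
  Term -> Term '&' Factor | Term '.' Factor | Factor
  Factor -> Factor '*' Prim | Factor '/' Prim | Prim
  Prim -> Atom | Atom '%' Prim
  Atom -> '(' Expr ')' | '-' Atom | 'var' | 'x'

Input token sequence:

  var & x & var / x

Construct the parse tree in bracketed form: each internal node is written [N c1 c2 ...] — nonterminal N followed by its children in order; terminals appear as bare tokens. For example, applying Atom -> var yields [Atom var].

Expr
Term
Term & Factor
Term & Factor & Factor
Factor & Factor & Factor
Prim & Factor & Factor
Atom & Factor & Factor
var & Factor & Factor
var & Prim & Factor
var & Atom & Factor
var & x & Factor
var & x & Factor / Prim
var & x & Prim / Prim
var & x & Atom / Prim
var & x & var / Prim
var & x & var / Atom
var & x & var / x

[Expr [Term [Term [Term [Factor [Prim [Atom var]]]] & [Factor [Prim [Atom x]]]] & [Factor [Factor [Prim [Atom var]]] / [Prim [Atom x]]]]]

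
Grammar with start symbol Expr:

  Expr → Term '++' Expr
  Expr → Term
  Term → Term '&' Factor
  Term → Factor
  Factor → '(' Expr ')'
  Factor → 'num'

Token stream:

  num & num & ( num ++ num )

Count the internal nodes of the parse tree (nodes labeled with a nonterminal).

[Expr [Term [Term [Term [Factor num]] & [Factor num]] & [Factor ( [Expr [Term [Factor num]] ++ [Expr [Term [Factor num]]]] )]]]

13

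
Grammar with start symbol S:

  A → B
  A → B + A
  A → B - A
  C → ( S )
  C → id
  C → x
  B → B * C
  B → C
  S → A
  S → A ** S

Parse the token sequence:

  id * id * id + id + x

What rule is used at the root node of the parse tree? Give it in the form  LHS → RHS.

S → A

[S [A [B [B [B [C id]] * [C id]] * [C id]] + [A [B [C id]] + [A [B [C x]]]]]]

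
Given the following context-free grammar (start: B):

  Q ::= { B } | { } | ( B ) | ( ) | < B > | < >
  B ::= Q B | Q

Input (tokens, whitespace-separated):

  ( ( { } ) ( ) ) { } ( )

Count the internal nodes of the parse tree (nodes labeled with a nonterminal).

[B [Q ( [B [Q ( [B [Q { }]] )] [B [Q ( )]]] )] [B [Q { }] [B [Q ( )]]]]

12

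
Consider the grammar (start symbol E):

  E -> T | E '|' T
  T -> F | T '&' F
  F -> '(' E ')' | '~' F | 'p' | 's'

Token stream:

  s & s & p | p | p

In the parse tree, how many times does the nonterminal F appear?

[E [E [E [T [T [T [F s]] & [F s]] & [F p]]] | [T [F p]]] | [T [F p]]]

5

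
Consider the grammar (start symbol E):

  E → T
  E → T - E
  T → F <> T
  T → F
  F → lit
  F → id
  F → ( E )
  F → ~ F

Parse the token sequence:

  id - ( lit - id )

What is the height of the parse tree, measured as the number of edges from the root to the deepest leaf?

[E [T [F id]] - [E [T [F ( [E [T [F lit]] - [E [T [F id]]]] )]]]]

8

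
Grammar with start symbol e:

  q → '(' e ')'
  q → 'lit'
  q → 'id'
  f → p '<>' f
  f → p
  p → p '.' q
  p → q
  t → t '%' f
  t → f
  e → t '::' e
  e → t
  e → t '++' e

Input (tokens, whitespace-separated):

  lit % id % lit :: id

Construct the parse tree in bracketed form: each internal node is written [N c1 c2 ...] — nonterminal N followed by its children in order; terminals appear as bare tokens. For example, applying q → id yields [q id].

[e [t [t [t [f [p [q lit]]]] % [f [p [q id]]]] % [f [p [q lit]]]] :: [e [t [f [p [q id]]]]]]

e
t :: e
t % f :: e
t % f % f :: e
f % f % f :: e
p % f % f :: e
q % f % f :: e
lit % f % f :: e
lit % p % f :: e
lit % q % f :: e
lit % id % f :: e
lit % id % p :: e
lit % id % q :: e
lit % id % lit :: e
lit % id % lit :: t
lit % id % lit :: f
lit % id % lit :: p
lit % id % lit :: q
lit % id % lit :: id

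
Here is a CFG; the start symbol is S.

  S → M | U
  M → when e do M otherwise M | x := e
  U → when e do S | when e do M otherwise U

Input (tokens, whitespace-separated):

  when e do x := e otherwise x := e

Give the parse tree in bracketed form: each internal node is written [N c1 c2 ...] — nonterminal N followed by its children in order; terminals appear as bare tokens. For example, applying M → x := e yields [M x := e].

S
M
when e do M otherwise M
when e do x := e otherwise M
when e do x := e otherwise x := e

[S [M when e do [M x := e] otherwise [M x := e]]]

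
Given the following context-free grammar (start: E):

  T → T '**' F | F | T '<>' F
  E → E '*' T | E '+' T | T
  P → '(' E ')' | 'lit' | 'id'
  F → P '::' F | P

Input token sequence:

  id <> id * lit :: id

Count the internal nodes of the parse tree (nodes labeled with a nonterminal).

[E [E [T [T [F [P id]]] <> [F [P id]]]] * [T [F [P lit] :: [F [P id]]]]]

13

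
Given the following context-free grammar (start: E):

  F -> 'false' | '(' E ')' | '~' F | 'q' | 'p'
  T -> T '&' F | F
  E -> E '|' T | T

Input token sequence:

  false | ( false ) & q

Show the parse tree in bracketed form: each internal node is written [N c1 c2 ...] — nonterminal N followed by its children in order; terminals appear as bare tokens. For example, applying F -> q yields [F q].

E
E | T
T | T
F | T
false | T
false | T & F
false | F & F
false | ( E ) & F
false | ( T ) & F
false | ( F ) & F
false | ( false ) & F
false | ( false ) & q

[E [E [T [F false]]] | [T [T [F ( [E [T [F false]]] )]] & [F q]]]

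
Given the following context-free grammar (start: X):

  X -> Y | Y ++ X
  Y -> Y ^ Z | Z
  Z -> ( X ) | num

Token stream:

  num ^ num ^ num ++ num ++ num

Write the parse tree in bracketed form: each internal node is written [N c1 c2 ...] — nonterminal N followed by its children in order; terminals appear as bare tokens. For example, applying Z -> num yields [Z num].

[X [Y [Y [Y [Z num]] ^ [Z num]] ^ [Z num]] ++ [X [Y [Z num]] ++ [X [Y [Z num]]]]]

X
Y ++ X
Y ^ Z ++ X
Y ^ Z ^ Z ++ X
Z ^ Z ^ Z ++ X
num ^ Z ^ Z ++ X
num ^ num ^ Z ++ X
num ^ num ^ num ++ X
num ^ num ^ num ++ Y ++ X
num ^ num ^ num ++ Z ++ X
num ^ num ^ num ++ num ++ X
num ^ num ^ num ++ num ++ Y
num ^ num ^ num ++ num ++ Z
num ^ num ^ num ++ num ++ num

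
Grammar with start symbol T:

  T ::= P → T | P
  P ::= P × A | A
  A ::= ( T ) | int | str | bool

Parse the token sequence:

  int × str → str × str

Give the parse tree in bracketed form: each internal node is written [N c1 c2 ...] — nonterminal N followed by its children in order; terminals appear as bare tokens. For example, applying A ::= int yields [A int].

T
P → T
P × A → T
A × A → T
int × A → T
int × str → T
int × str → P
int × str → P × A
int × str → A × A
int × str → str × A
int × str → str × str

[T [P [P [A int]] × [A str]] → [T [P [P [A str]] × [A str]]]]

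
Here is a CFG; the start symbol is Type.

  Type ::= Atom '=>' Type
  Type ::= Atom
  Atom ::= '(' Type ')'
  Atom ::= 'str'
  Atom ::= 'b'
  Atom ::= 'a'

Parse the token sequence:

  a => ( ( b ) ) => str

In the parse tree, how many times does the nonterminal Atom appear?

5

[Type [Atom a] => [Type [Atom ( [Type [Atom ( [Type [Atom b]] )]] )] => [Type [Atom str]]]]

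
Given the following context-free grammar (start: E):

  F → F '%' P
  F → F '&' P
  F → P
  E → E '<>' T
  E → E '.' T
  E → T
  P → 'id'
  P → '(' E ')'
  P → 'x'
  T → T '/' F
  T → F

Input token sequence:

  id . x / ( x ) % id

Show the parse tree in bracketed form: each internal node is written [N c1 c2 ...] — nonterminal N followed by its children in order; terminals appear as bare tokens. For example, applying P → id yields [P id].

[E [E [T [F [P id]]]] . [T [T [F [P x]]] / [F [F [P ( [E [T [F [P x]]]] )]] % [P id]]]]

E
E . T
T . T
F . T
P . T
id . T
id . T / F
id . F / F
id . P / F
id . x / F
id . x / F % P
id . x / P % P
id . x / ( E ) % P
id . x / ( T ) % P
id . x / ( F ) % P
id . x / ( P ) % P
id . x / ( x ) % P
id . x / ( x ) % id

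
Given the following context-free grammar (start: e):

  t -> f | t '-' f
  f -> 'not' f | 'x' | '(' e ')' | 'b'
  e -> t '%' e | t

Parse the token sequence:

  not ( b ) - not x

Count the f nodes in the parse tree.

[e [t [t [f not [f ( [e [t [f b]]] )]]] - [f not [f x]]]]

5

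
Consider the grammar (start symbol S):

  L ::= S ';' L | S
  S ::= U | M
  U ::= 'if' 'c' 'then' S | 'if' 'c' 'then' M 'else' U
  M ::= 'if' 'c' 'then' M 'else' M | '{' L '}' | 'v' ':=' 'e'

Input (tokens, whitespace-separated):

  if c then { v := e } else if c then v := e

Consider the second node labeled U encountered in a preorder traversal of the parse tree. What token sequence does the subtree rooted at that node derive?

if c then v := e

[S [U if c then [M { [L [S [M v := e]]] }] else [U if c then [S [M v := e]]]]]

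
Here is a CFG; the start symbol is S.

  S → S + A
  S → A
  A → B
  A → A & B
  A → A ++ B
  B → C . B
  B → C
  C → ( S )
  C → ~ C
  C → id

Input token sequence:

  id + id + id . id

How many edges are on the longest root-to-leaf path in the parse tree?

6

[S [S [S [A [B [C id]]]] + [A [B [C id]]]] + [A [B [C id] . [B [C id]]]]]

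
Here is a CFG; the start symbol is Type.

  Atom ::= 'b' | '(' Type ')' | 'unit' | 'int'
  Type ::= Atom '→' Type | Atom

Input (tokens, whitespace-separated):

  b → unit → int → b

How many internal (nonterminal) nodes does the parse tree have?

8

[Type [Atom b] → [Type [Atom unit] → [Type [Atom int] → [Type [Atom b]]]]]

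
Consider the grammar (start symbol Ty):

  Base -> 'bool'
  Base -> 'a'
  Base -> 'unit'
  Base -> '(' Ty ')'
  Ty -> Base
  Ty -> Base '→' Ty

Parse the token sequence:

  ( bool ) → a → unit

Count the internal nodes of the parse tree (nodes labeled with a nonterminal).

[Ty [Base ( [Ty [Base bool]] )] → [Ty [Base a] → [Ty [Base unit]]]]

8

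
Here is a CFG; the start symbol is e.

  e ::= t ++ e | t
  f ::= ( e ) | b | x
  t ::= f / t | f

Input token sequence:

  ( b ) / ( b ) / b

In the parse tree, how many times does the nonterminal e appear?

[e [t [f ( [e [t [f b]]] )] / [t [f ( [e [t [f b]]] )] / [t [f b]]]]]

3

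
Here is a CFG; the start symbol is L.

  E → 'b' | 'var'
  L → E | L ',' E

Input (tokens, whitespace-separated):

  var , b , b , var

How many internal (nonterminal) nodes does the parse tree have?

8

[L [L [L [L [E var]] , [E b]] , [E b]] , [E var]]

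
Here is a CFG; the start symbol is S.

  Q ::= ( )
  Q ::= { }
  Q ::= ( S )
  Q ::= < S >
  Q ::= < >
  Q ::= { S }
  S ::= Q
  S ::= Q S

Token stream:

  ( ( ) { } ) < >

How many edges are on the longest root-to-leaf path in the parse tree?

[S [Q ( [S [Q ( )] [S [Q { }]]] )] [S [Q < >]]]

5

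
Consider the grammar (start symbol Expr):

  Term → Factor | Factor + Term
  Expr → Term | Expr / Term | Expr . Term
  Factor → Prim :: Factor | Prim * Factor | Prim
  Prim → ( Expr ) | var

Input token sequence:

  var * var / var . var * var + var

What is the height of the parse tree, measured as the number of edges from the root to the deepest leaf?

7

[Expr [Expr [Expr [Term [Factor [Prim var] * [Factor [Prim var]]]]] / [Term [Factor [Prim var]]]] . [Term [Factor [Prim var] * [Factor [Prim var]]] + [Term [Factor [Prim var]]]]]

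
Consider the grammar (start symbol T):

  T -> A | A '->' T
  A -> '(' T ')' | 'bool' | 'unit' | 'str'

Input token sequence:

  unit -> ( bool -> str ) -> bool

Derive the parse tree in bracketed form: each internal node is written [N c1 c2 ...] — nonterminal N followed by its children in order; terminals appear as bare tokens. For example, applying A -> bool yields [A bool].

[T [A unit] -> [T [A ( [T [A bool] -> [T [A str]]] )] -> [T [A bool]]]]

T
A -> T
unit -> T
unit -> A -> T
unit -> ( T ) -> T
unit -> ( A -> T ) -> T
unit -> ( bool -> T ) -> T
unit -> ( bool -> A ) -> T
unit -> ( bool -> str ) -> T
unit -> ( bool -> str ) -> A
unit -> ( bool -> str ) -> bool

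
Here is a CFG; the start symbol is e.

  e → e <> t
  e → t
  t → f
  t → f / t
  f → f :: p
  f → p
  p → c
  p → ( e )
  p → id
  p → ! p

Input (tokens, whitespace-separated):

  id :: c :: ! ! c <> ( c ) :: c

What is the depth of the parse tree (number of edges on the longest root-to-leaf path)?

9

[e [e [t [f [f [f [p id]] :: [p c]] :: [p ! [p ! [p c]]]]]] <> [t [f [f [p ( [e [t [f [p c]]]] )]] :: [p c]]]]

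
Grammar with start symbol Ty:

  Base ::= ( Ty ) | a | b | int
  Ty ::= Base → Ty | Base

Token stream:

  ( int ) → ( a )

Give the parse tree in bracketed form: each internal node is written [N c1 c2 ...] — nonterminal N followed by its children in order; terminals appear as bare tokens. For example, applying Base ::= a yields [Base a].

[Ty [Base ( [Ty [Base int]] )] → [Ty [Base ( [Ty [Base a]] )]]]

Ty
Base → Ty
( Ty ) → Ty
( Base ) → Ty
( int ) → Ty
( int ) → Base
( int ) → ( Ty )
( int ) → ( Base )
( int ) → ( a )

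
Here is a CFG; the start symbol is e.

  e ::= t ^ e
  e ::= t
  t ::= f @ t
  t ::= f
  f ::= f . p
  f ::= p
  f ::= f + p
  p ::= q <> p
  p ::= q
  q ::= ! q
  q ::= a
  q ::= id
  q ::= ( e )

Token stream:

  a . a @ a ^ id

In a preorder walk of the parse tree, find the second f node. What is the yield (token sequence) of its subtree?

[e [t [f [f [p [q a]]] . [p [q a]]] @ [t [f [p [q a]]]]] ^ [e [t [f [p [q id]]]]]]

a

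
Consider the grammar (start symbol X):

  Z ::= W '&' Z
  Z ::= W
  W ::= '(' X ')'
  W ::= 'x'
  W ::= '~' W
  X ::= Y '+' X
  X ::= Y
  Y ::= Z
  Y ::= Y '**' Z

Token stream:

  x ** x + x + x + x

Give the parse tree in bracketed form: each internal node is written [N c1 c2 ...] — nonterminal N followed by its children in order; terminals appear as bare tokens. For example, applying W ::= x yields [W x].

X
Y + X
Y ** Z + X
Z ** Z + X
W ** Z + X
x ** Z + X
x ** W + X
x ** x + X
x ** x + Y + X
x ** x + Z + X
x ** x + W + X
x ** x + x + X
x ** x + x + Y + X
x ** x + x + Z + X
x ** x + x + W + X
x ** x + x + x + X
x ** x + x + x + Y
x ** x + x + x + Z
x ** x + x + x + W
x ** x + x + x + x

[X [Y [Y [Z [W x]]] ** [Z [W x]]] + [X [Y [Z [W x]]] + [X [Y [Z [W x]]] + [X [Y [Z [W x]]]]]]]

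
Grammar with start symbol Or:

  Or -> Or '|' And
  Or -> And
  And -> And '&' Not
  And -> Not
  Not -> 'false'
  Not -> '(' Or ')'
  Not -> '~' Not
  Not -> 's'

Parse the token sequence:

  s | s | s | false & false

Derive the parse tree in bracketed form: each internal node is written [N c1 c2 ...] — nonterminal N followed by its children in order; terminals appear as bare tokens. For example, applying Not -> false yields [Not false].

[Or [Or [Or [Or [And [Not s]]] | [And [Not s]]] | [And [Not s]]] | [And [And [Not false]] & [Not false]]]

Or
Or | And
Or | And | And
Or | And | And | And
And | And | And | And
Not | And | And | And
s | And | And | And
s | Not | And | And
s | s | And | And
s | s | Not | And
s | s | s | And
s | s | s | And & Not
s | s | s | Not & Not
s | s | s | false & Not
s | s | s | false & false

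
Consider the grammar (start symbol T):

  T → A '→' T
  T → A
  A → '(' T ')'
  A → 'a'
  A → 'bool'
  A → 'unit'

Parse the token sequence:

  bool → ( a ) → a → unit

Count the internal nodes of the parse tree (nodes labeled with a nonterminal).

[T [A bool] → [T [A ( [T [A a]] )] → [T [A a] → [T [A unit]]]]]

10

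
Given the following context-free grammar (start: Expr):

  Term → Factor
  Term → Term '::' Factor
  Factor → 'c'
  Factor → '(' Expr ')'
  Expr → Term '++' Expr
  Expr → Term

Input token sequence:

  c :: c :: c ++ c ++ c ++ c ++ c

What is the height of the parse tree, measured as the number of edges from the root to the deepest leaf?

[Expr [Term [Term [Term [Factor c]] :: [Factor c]] :: [Factor c]] ++ [Expr [Term [Factor c]] ++ [Expr [Term [Factor c]] ++ [Expr [Term [Factor c]] ++ [Expr [Term [Factor c]]]]]]]

7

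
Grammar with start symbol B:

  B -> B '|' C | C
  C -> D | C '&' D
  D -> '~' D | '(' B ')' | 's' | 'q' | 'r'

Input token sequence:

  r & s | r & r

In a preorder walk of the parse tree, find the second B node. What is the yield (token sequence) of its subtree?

[B [B [C [C [D r]] & [D s]]] | [C [C [D r]] & [D r]]]

r & s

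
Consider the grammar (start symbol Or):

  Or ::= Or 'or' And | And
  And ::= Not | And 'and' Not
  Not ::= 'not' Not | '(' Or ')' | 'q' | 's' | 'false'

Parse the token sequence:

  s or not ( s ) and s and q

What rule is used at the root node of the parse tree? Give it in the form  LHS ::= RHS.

Or ::= Or 'or' And

[Or [Or [And [Not s]]] or [And [And [And [Not not [Not ( [Or [And [Not s]]] )]]] and [Not s]] and [Not q]]]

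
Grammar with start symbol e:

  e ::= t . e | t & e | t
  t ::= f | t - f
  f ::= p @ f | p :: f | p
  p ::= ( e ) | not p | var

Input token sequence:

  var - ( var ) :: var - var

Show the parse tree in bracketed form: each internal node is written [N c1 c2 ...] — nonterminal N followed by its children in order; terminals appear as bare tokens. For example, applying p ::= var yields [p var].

[e [t [t [t [f [p var]]] - [f [p ( [e [t [f [p var]]]] )] :: [f [p var]]]] - [f [p var]]]]

e
t
t - f
t - f - f
f - f - f
p - f - f
var - f - f
var - p :: f - f
var - ( e ) :: f - f
var - ( t ) :: f - f
var - ( f ) :: f - f
var - ( p ) :: f - f
var - ( var ) :: f - f
var - ( var ) :: p - f
var - ( var ) :: var - f
var - ( var ) :: var - p
var - ( var ) :: var - var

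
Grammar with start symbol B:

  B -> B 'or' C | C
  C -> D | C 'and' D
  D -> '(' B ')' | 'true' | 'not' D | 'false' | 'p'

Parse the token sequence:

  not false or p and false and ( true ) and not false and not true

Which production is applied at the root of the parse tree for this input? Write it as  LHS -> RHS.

[B [B [C [D not [D false]]]] or [C [C [C [C [C [D p]] and [D false]] and [D ( [B [C [D true]]] )]] and [D not [D false]]] and [D not [D true]]]]

B -> B 'or' C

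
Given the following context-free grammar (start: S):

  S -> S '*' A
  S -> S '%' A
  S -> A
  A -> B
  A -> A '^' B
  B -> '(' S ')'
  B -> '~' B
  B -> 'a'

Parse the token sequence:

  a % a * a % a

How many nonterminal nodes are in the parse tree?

[S [S [S [S [A [B a]]] % [A [B a]]] * [A [B a]]] % [A [B a]]]

12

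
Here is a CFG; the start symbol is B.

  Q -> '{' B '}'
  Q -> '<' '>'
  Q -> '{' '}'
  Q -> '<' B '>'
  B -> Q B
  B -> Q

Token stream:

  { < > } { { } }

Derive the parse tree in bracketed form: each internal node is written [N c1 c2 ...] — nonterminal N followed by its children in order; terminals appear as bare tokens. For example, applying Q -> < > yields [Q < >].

[B [Q { [B [Q < >]] }] [B [Q { [B [Q { }]] }]]]

B
Q B
{ B } B
{ Q } B
{ < > } B
{ < > } Q
{ < > } { B }
{ < > } { Q }
{ < > } { { } }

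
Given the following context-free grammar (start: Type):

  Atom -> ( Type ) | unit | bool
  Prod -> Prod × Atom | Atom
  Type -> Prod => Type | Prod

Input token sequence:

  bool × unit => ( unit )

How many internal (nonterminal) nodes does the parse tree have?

11

[Type [Prod [Prod [Atom bool]] × [Atom unit]] => [Type [Prod [Atom ( [Type [Prod [Atom unit]]] )]]]]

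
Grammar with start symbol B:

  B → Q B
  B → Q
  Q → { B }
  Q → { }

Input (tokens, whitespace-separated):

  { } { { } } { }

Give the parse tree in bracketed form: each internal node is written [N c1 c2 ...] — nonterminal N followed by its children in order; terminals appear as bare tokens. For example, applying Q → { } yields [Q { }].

B
Q B
{ } B
{ } Q B
{ } { B } B
{ } { Q } B
{ } { { } } B
{ } { { } } Q
{ } { { } } { }

[B [Q { }] [B [Q { [B [Q { }]] }] [B [Q { }]]]]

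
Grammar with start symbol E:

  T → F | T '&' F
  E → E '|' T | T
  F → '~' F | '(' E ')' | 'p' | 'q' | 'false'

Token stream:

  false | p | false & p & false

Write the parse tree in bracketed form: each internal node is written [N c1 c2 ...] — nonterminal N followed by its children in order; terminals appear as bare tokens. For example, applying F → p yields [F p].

E
E | T
E | T | T
T | T | T
F | T | T
false | T | T
false | F | T
false | p | T
false | p | T & F
false | p | T & F & F
false | p | F & F & F
false | p | false & F & F
false | p | false & p & F
false | p | false & p & false

[E [E [E [T [F false]]] | [T [F p]]] | [T [T [T [F false]] & [F p]] & [F false]]]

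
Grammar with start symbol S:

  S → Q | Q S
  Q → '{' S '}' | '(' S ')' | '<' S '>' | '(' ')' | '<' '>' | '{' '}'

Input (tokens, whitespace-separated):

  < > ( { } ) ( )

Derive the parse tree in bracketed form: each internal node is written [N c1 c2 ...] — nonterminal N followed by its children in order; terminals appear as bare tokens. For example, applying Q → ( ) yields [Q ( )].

[S [Q < >] [S [Q ( [S [Q { }]] )] [S [Q ( )]]]]

S
Q S
< > S
< > Q S
< > ( S ) S
< > ( Q ) S
< > ( { } ) S
< > ( { } ) Q
< > ( { } ) ( )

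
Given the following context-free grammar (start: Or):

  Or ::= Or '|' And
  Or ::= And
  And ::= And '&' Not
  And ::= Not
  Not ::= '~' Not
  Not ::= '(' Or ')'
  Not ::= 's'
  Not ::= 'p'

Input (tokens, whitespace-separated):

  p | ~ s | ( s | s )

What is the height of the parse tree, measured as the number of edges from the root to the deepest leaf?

7

[Or [Or [Or [And [Not p]]] | [And [Not ~ [Not s]]]] | [And [Not ( [Or [Or [And [Not s]]] | [And [Not s]]] )]]]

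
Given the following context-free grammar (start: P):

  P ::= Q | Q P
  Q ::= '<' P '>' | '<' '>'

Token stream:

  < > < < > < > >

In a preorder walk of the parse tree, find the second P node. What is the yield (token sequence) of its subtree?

< < > < > >

[P [Q < >] [P [Q < [P [Q < >] [P [Q < >]]] >]]]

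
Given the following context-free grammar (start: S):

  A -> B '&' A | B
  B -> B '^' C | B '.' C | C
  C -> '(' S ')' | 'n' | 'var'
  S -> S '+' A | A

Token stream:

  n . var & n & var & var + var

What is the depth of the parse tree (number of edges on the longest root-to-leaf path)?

[S [S [A [B [B [C n]] . [C var]] & [A [B [C n]] & [A [B [C var]] & [A [B [C var]]]]]]] + [A [B [C var]]]]

8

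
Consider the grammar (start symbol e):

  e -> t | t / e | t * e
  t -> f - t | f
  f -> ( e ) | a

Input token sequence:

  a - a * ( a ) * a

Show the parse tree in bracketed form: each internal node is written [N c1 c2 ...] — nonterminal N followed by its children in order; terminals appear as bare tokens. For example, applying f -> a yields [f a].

[e [t [f a] - [t [f a]]] * [e [t [f ( [e [t [f a]]] )]] * [e [t [f a]]]]]

e
t * e
f - t * e
a - t * e
a - f * e
a - a * e
a - a * t * e
a - a * f * e
a - a * ( e ) * e
a - a * ( t ) * e
a - a * ( f ) * e
a - a * ( a ) * e
a - a * ( a ) * t
a - a * ( a ) * f
a - a * ( a ) * a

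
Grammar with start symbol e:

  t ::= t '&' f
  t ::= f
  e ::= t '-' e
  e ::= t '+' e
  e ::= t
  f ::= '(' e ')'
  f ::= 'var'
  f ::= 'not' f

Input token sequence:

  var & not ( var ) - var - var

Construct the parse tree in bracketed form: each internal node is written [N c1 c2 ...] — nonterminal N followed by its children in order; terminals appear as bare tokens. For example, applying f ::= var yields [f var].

[e [t [t [f var]] & [f not [f ( [e [t [f var]]] )]]] - [e [t [f var]] - [e [t [f var]]]]]

e
t - e
t & f - e
f & f - e
var & f - e
var & not f - e
var & not ( e ) - e
var & not ( t ) - e
var & not ( f ) - e
var & not ( var ) - e
var & not ( var ) - t - e
var & not ( var ) - f - e
var & not ( var ) - var - e
var & not ( var ) - var - t
var & not ( var ) - var - f
var & not ( var ) - var - var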